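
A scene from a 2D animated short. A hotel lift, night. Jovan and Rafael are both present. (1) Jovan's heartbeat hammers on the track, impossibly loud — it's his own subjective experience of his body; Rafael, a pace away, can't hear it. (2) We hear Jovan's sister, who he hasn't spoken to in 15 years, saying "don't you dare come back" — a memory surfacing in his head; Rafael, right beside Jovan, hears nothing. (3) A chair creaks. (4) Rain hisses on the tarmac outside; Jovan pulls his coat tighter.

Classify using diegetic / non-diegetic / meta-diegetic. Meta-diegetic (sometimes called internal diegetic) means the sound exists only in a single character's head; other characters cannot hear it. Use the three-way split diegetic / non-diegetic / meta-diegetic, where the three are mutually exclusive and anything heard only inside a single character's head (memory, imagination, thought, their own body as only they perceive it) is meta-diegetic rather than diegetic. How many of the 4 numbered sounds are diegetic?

Sound (1): point-of-audition from inside Jovan's body; not a sound in the room, so meta-diegetic.
(2) is meta-diegetic: the voice is a memory playing only inside Jovan's mind; Rafael can't hear it.
Sound (3): a chair is a real object/event in the scene's world, so diegetic.
Sound (4): ambient/room sound belonging to the story's physical space, so diegetic.
So 2 of the 4 are diegetic: (3), (4).

2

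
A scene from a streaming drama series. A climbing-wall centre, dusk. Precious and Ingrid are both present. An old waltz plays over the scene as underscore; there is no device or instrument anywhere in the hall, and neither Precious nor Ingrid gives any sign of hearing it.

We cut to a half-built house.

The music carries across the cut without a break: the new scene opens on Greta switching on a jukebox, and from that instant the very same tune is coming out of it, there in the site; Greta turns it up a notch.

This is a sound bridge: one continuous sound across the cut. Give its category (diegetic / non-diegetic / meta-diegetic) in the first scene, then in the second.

non-diegetic, diegetic

Scene one: there's no in-world source anywhere and no character hears it — underscore for the audience only → non-diegetic.
Scene two: once Greta turns on a jukebox, the music has a real source in the story world and Greta reacts to it → diegetic.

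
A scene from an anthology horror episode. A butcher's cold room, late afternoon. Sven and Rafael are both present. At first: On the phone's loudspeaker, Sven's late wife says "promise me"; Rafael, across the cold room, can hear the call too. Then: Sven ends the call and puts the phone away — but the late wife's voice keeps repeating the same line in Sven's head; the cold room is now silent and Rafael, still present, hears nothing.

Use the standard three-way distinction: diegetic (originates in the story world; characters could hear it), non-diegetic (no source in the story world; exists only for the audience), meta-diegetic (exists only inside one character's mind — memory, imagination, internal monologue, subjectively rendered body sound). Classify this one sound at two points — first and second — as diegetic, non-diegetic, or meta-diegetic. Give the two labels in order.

First: the loudspeaker is an in-world source; both Sven and Rafael hear the call → diegetic.
Second: with the phone off, the voice continues only as Sven's private mental replay — Rafael can't hear it → meta-diegetic.

diegetic, meta-diegetic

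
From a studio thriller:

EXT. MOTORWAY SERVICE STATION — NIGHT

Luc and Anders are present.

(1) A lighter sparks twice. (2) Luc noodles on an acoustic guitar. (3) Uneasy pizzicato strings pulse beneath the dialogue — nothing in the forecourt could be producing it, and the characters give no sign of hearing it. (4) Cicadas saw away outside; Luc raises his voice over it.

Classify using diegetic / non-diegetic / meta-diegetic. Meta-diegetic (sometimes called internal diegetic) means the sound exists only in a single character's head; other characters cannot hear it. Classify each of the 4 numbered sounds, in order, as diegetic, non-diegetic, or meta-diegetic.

(1) is diegetic: a lighter is a real object/event in the scene's world.
(2) is diegetic: Luc is producing the music live, in the story world.
(3) it has no source in the story world and no character can hear it — it's underscore → non-diegetic.
(4) is diegetic: cicadas is part of the location's real environment.

diegetic, diegetic, non-diegetic, diegetic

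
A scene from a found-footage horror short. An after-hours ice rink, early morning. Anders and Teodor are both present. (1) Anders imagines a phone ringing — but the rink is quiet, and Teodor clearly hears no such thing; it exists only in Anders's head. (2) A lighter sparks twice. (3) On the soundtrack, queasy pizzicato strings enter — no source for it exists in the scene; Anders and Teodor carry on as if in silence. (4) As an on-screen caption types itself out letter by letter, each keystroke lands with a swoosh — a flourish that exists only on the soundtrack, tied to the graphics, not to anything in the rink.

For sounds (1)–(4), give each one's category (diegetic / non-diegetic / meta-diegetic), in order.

Sound (1): the sound is imagined by Anders; nothing in the story world is producing it and Teodor can't hear it, so meta-diegetic.
(2) is diegetic: a lighter is a real object/event in the scene's world.
(3) it has no source in the story world and no character can hear it — it's underscore → non-diegetic.
(4) is non-diegetic: the caption isn't part of the story world, so neither is the sound tied to it.

meta-diegetic, diegetic, non-diegetic, non-diegetic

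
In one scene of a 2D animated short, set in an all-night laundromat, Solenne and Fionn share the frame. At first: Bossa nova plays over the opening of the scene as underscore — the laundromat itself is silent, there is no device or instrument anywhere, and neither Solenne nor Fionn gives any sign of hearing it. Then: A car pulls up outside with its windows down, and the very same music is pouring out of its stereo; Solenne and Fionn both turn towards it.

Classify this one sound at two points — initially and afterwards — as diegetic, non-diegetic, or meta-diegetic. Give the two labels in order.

Initially: no in-world source exists and no character can hear it — underscore → non-diegetic.
Afterwards: the car stereo is now a real source in the story world and the characters hear it → diegetic.

non-diegetic, diegetic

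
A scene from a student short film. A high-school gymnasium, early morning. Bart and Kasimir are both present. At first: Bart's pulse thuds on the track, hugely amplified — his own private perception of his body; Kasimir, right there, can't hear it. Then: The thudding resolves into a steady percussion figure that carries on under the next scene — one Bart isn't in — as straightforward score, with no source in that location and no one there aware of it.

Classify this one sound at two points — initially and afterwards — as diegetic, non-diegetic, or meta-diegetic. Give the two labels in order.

Initially: it's Bart's subjective body sound, inaudible to Kasimir → meta-diegetic.
Afterwards: detached from Bart and playing as sourceless score over a scene he isn't in — for the audience only → non-diegetic.

meta-diegetic, non-diegetic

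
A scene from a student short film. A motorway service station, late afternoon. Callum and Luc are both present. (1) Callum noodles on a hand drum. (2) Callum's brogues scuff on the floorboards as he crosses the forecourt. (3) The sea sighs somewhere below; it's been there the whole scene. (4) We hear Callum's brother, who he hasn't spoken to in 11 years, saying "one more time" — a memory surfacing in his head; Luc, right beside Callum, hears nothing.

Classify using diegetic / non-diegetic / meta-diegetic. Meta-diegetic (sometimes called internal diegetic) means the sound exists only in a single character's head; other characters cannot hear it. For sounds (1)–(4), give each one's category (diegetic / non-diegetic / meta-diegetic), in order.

diegetic, diegetic, diegetic, meta-diegetic

(1) is diegetic: the instrument and the performer are both in the scene.
(2) a character's body making contact with the set — an in-world sound → diegetic.
(3) is diegetic: ambient/room sound belonging to the story's physical space.
Sound (4): a remembered line, private to Callum — not present in the room, not audible to Luc, so meta-diegetic.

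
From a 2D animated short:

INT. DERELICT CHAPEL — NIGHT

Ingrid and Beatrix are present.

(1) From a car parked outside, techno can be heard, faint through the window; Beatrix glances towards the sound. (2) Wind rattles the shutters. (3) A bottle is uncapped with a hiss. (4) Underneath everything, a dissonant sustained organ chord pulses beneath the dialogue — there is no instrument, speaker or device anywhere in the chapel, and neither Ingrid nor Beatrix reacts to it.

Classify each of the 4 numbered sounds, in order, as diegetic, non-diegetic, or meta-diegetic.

diegetic, diegetic, diegetic, non-diegetic

(1) is diegetic: it's coming from a car parked outside — a location within the story world — and Beatrix reacts.
(2) is diegetic: wind is part of the location's real environment.
(3) a bottle is a real object/event in the scene's world → diegetic.
(4) is non-diegetic: nothing in the chapel produces it and the characters don't hear it — pure soundtrack.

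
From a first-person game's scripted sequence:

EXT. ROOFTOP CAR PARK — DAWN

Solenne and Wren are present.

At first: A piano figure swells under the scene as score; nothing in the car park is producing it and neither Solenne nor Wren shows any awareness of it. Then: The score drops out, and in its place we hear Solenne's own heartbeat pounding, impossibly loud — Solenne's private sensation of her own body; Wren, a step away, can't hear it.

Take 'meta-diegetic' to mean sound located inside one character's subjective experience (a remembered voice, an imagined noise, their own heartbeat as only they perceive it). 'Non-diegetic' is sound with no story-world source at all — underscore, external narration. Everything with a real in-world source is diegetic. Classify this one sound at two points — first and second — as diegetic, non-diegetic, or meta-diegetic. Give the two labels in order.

First: underscore with no in-world source, inaudible to the characters → non-diegetic.
Second: the body sound is Solenne's subjective perception alone — Wren can't hear it → meta-diegetic.

non-diegetic, meta-diegetic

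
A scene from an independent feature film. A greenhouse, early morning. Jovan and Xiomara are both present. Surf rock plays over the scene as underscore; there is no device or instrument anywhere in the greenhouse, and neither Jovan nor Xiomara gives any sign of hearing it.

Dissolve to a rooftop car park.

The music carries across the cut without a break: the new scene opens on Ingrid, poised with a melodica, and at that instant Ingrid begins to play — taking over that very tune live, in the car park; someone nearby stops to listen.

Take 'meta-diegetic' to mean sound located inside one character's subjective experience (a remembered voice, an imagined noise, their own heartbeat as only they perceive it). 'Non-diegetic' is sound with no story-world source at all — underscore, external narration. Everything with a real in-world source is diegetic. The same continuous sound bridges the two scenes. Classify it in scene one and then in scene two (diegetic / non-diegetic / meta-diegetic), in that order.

Scene one: there's no in-world source anywhere and no character hears it — underscore for the audience only → non-diegetic.
Scene two: from the moment Ingrid starts playing, the tune is being performed on a melodica inside the story world and another character hears it → diegetic.

non-diegetic, diegetic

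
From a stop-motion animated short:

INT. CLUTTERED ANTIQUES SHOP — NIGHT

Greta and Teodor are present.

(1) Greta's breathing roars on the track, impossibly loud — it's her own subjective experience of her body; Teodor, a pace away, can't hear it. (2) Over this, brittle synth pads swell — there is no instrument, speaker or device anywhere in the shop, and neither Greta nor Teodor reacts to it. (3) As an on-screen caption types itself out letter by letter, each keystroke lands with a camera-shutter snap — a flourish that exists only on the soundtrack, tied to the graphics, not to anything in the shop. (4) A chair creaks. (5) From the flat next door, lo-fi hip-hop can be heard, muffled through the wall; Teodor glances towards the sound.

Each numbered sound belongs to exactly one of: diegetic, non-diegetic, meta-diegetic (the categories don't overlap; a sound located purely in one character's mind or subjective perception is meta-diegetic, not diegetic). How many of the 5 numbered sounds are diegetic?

2

(1) point-of-audition from inside Greta's body; not a sound in the room → meta-diegetic.
Sound (2): nothing in the shop produces it and the characters don't hear it — pure soundtrack, so non-diegetic.
(3) is non-diegetic: sound married to a title/caption — outside the diegesis by definition.
(4) is diegetic: an in-world source (a chair); characters could hear it.
(5) the music has an off-screen but real-world source and a character hears it → diegetic.
So 2 of the 5 are diegetic: (4), (5).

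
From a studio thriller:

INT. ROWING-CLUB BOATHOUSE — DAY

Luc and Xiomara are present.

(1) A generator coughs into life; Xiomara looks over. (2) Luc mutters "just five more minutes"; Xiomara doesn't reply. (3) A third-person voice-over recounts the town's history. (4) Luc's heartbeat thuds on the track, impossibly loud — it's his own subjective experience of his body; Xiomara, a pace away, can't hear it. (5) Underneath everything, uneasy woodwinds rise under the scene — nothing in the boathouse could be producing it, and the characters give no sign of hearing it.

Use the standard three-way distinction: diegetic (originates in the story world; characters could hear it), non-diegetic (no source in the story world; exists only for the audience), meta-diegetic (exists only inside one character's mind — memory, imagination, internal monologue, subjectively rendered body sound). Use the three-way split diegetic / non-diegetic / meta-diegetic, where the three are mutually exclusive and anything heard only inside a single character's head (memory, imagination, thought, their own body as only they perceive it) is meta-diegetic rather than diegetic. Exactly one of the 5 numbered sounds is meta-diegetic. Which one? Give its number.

Sound (1): a generator is a real object/event in the scene's world, so diegetic.
Sound (2): Luc is a character speaking aloud in the scene, so diegetic.
Sound (3): commentary laid over the scene from outside the fiction, so non-diegetic.
(4) it's Luc's internal bodily sensation rendered as sound; only Luc 'hears' it → meta-diegetic.
(5) nothing in the boathouse produces it and the characters don't hear it — pure soundtrack → non-diegetic.
Only (4) is meta-diegetic.

4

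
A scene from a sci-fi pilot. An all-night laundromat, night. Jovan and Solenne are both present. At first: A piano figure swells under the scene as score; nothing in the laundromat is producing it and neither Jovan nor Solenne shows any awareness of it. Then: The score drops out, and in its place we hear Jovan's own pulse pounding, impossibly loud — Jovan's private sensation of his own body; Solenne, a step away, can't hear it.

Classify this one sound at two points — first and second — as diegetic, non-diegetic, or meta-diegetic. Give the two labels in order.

non-diegetic, meta-diegetic

First: underscore with no in-world source, inaudible to the characters → non-diegetic.
Second: the body sound is Jovan's subjective perception alone — Solenne can't hear it → meta-diegetic.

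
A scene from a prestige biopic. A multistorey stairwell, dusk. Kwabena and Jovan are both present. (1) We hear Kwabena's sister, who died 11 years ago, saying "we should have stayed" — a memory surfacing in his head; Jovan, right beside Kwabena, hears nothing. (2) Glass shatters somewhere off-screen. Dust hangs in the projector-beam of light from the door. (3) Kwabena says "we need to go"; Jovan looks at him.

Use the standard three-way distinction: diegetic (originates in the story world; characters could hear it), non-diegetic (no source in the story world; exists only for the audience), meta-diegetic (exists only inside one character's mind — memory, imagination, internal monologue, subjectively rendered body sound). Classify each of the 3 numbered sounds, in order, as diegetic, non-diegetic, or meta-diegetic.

(1) a remembered line, private to Kwabena — not present in the room, not audible to Jovan → meta-diegetic.
(2) glass is a real object/event in the scene's world → diegetic.
(3) on-screen dialogue — Kwabena speaks and Jovan is there to hear → diegetic.

meta-diegetic, diegetic, diegetic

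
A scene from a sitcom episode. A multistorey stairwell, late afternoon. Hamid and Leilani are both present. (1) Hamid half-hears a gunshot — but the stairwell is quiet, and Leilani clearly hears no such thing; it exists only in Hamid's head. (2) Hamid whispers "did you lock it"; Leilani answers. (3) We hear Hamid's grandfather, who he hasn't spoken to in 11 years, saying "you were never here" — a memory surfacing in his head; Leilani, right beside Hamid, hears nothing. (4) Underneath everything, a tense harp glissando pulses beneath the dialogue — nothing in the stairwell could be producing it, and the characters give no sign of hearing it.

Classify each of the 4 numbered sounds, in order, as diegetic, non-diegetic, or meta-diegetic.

(1) is meta-diegetic: subjective to Hamid: the stairwell is silent and Leilani hears nothing.
Sound (2): Hamid is a character speaking aloud in the scene, so diegetic.
(3) is meta-diegetic: the voice is a memory playing only inside Hamid's mind; Leilani can't hear it.
(4) is non-diegetic: score with no on-screen or off-screen source; it exists for the audience alone.

meta-diegetic, diegetic, meta-diegetic, non-diegetic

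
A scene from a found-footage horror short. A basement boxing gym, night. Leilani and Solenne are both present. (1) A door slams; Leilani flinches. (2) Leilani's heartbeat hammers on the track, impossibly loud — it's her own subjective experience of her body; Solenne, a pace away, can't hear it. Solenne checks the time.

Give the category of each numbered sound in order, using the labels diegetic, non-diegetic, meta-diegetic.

(1) an in-world source (a door); characters could hear it → diegetic.
(2) a subjective body sound — Leilani's private perception, inaudible to Solenne → meta-diegetic.

diegetic, meta-diegetic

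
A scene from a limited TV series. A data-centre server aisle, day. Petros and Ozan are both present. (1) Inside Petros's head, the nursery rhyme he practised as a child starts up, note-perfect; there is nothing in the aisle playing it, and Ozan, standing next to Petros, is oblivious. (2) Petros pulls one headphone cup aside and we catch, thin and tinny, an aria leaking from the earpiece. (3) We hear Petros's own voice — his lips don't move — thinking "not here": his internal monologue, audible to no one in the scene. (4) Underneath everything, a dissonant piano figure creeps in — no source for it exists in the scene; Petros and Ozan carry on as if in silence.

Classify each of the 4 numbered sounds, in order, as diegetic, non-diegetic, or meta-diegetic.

(1) remembered music, private to Petros — Ozan is oblivious because it isn't in the room → meta-diegetic.
(2) is diegetic: the earpiece is a real device on Petros's head — source music.
(3) is meta-diegetic: internal monologue — inside Petros's mind, not spoken into the scene.
Sound (4): score with no on-screen or off-screen source; it exists for the audience alone, so non-diegetic.

meta-diegetic, diegetic, meta-diegetic, non-diegetic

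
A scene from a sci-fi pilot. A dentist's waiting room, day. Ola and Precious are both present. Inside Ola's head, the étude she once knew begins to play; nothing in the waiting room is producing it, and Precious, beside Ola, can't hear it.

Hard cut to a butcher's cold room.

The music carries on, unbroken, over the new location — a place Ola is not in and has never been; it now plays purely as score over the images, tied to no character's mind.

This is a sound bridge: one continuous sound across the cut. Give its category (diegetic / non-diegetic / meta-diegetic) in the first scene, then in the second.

Scene one: the music exists only inside Ola's mind; Precious can't hear it → meta-diegetic.
Scene two: it's detached from Ola entirely and plays over unrelated images with no in-world source — conventional underscore → non-diegetic.

meta-diegetic, non-diegetic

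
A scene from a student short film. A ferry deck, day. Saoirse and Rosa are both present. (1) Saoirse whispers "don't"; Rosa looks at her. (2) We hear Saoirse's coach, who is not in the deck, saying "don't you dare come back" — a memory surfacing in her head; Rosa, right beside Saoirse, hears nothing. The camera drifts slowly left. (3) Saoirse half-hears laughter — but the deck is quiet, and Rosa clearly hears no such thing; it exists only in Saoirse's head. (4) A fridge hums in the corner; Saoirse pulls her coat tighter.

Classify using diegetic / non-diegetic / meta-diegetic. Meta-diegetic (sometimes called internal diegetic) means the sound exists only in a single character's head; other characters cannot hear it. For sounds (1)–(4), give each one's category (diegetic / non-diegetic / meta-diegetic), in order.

(1) is diegetic: Saoirse is a character speaking aloud in the scene.
Sound (2): it's Saoirse's recollection rendered as sound; the other character can't hear it, so meta-diegetic.
(3) the sound is imagined by Saoirse; nothing in the story world is producing it and Rosa can't hear it → meta-diegetic.
(4) ambient/room sound belonging to the story's physical space → diegetic.

diegetic, meta-diegetic, meta-diegetic, diegetic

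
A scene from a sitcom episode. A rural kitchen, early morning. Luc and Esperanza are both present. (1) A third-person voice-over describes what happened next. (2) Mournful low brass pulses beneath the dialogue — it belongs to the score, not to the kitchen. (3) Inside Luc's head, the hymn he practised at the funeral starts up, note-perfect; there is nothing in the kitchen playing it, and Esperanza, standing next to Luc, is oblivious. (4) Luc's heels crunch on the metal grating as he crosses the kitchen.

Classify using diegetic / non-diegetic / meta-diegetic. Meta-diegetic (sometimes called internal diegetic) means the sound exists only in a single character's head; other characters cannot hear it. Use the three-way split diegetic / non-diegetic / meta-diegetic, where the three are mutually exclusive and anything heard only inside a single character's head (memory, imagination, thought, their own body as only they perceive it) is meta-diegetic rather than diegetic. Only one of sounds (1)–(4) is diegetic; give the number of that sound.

(1) external voice-over — not a character, not heard by anyone in the scene → non-diegetic.
Sound (2): nothing in the kitchen produces it and the characters don't hear it — pure soundtrack, so non-diegetic.
(3) is meta-diegetic: remembered music, private to Luc — Esperanza is oblivious because it isn't in the room.
(4) it's the physical sound of Luc moving in the space → diegetic.
Only (4) is diegetic.

4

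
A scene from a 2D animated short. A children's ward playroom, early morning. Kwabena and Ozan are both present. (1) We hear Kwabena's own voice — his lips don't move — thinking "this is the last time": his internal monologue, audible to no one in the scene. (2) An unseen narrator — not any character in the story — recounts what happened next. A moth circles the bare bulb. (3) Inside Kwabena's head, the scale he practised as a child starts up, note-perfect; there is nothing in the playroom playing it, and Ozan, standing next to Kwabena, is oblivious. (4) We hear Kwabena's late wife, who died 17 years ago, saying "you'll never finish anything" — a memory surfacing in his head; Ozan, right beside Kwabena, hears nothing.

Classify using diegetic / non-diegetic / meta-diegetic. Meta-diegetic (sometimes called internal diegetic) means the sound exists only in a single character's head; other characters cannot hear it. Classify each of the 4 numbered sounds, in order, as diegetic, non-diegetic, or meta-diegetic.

(1) internal monologue — inside Kwabena's mind, not spoken into the scene → meta-diegetic.
(2) is non-diegetic: external voice-over — not a character, not heard by anyone in the scene.
(3) is meta-diegetic: remembered music, private to Kwabena — Ozan is oblivious because it isn't in the room.
(4) is meta-diegetic: it's Kwabena's recollection rendered as sound; the other character can't hear it.

meta-diegetic, non-diegetic, meta-diegetic, meta-diegetic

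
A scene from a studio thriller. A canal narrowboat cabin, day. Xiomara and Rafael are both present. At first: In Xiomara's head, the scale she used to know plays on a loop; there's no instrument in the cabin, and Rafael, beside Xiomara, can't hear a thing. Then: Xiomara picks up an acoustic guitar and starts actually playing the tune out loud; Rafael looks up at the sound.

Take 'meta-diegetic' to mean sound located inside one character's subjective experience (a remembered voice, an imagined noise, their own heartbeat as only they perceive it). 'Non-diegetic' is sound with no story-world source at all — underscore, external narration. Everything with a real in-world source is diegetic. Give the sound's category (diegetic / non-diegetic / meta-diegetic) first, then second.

meta-diegetic, diegetic

First: the tune exists only as Xiomara's private memory; Rafael can't hear it → meta-diegetic.
Second: Xiomara is now producing it live on an acoustic guitar, in the room, and Rafael hears it → diegetic.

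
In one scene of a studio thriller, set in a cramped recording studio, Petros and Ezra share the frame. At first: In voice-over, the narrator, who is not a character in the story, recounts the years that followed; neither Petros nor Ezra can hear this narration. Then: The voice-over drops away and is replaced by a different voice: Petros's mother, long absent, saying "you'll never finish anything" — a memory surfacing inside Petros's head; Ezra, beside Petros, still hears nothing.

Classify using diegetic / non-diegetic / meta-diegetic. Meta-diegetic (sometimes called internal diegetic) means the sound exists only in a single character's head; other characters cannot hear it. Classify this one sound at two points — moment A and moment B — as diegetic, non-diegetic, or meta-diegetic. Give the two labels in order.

Moment A: the external narrator addresses only the audience — outside the story world → non-diegetic.
Moment B: the replacement voice is a memory inside Petros's mind specifically → meta-diegetic.

non-diegetic, meta-diegetic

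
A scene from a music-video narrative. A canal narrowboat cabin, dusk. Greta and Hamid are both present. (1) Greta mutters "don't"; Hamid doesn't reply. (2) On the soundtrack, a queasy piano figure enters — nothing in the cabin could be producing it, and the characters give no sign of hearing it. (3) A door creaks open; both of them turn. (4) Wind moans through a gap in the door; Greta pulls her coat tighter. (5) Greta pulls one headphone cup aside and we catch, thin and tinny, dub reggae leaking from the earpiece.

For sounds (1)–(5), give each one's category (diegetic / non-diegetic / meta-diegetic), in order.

Sound (1): spoken by a character present in the story world, so diegetic.
Sound (2): nothing in the cabin produces it and the characters don't hear it — pure soundtrack, so non-diegetic.
Sound (3): an in-world source (a door); characters could hear it, so diegetic.
(4) wind is part of the location's real environment → diegetic.
(5) is diegetic: the earpiece is a real device on Greta's head — source music.

diegetic, non-diegetic, diegetic, diegetic, diegetic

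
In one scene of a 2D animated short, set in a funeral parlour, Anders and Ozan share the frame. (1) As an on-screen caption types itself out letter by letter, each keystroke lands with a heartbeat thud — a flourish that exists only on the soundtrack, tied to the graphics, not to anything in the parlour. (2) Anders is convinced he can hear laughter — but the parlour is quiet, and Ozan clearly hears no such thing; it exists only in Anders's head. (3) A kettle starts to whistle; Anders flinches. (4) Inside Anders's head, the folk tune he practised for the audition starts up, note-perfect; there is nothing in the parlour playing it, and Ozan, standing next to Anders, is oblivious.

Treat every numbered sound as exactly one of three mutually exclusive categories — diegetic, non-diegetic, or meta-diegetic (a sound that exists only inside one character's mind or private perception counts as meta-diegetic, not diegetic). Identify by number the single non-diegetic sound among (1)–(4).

(1) it accompanies on-screen graphics, not anything inside the story world → non-diegetic.
(2) Anders alone 'hears' it — an imagined sound, not present in the space → meta-diegetic.
Sound (3): the sound comes from a kettle physically present in the location, so diegetic.
(4) remembered music, private to Anders — Ozan is oblivious because it isn't in the room → meta-diegetic.
Only (1) is non-diegetic.

1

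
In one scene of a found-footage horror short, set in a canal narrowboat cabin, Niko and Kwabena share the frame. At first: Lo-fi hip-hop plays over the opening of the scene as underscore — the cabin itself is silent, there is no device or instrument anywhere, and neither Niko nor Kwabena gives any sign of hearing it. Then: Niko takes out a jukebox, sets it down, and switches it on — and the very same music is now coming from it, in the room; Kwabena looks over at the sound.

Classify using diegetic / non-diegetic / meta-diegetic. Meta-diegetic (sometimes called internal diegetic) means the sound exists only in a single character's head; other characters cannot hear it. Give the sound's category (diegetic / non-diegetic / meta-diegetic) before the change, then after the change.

Before the change: no in-world source exists and no character can hear it — underscore → non-diegetic.
After the change: a jukebox is now a real source in the story world and the characters hear it → diegetic.

non-diegetic, diegetic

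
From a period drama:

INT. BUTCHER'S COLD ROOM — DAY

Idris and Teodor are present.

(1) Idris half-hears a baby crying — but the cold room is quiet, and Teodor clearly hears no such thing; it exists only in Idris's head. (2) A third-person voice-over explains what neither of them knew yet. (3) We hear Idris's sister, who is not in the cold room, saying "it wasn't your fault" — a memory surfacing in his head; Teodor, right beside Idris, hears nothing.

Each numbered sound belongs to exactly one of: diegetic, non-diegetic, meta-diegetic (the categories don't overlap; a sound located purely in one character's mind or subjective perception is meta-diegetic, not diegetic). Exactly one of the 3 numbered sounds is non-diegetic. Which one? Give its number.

2

Sound (1): subjective to Idris: the cold room is silent and Teodor hears nothing, so meta-diegetic.
Sound (2): the narrator exists outside the story world, addressing only the audience, so non-diegetic.
Sound (3): the voice is a memory playing only inside Idris's mind; Teodor can't hear it, so meta-diegetic.
Only (2) is non-diegetic.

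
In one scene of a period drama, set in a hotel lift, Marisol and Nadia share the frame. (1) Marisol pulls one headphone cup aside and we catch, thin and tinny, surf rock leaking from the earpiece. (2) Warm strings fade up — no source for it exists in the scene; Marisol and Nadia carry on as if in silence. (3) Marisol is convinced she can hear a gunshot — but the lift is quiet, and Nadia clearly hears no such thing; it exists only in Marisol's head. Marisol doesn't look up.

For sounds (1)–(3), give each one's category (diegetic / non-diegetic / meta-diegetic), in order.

diegetic, non-diegetic, meta-diegetic

Sound (1): it's leaking from a physical pair of headphones in the scene, so diegetic.
(2) is non-diegetic: score with no on-screen or off-screen source; it exists for the audience alone.
(3) is meta-diegetic: Marisol alone 'hears' it — an imagined sound, not present in the space.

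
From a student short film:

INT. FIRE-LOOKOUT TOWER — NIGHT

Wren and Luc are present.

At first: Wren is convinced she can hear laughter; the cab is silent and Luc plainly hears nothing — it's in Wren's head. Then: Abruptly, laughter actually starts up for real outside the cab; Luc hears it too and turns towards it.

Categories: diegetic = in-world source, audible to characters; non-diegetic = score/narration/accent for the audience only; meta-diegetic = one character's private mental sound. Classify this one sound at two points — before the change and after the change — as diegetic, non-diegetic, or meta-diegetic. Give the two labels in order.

Before the change: only Wren 'hears' it — imagined, in her mind → meta-diegetic.
After the change: now there's a real external source and Luc hears it too — in the story world → diegetic.

meta-diegetic, diegetic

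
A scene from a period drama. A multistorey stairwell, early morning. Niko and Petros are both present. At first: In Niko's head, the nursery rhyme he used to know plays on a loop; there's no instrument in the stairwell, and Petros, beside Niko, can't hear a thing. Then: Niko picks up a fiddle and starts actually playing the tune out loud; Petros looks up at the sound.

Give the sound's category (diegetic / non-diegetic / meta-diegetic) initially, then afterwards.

Initially: the tune exists only as Niko's private memory; Petros can't hear it → meta-diegetic.
Afterwards: Niko is now producing it live on a fiddle, in the room, and Petros hears it → diegetic.

meta-diegetic, diegetic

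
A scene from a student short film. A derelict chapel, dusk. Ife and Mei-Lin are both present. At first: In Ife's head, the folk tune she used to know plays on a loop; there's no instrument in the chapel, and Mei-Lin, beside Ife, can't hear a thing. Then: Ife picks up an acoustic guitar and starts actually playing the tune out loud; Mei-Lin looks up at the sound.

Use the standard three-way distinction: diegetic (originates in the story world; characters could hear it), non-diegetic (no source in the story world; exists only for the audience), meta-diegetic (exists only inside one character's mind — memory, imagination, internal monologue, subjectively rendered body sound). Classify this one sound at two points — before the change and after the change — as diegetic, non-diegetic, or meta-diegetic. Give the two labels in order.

Before the change: the tune exists only as Ife's private memory; Mei-Lin can't hear it → meta-diegetic.
After the change: Ife is now producing it live on an acoustic guitar, in the room, and Mei-Lin hears it → diegetic.

meta-diegetic, diegetic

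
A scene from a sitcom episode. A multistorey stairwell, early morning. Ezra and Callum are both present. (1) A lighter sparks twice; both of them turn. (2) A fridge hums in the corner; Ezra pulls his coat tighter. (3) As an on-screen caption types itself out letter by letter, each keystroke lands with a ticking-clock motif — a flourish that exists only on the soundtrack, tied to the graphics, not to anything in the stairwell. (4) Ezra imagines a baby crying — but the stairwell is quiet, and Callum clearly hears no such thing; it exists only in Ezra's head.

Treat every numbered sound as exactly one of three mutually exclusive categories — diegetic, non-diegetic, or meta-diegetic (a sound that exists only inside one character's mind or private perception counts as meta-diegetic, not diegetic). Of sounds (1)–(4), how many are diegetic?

2

(1) is diegetic: a lighter is a real object/event in the scene's world.
(2) is diegetic: ambient/room sound belonging to the story's physical space.
(3) is non-diegetic: it accompanies on-screen graphics, not anything inside the story world.
Sound (4): subjective to Ezra: the stairwell is silent and Callum hears nothing, so meta-diegetic.
Diegetic: (1), (2) — that's 2.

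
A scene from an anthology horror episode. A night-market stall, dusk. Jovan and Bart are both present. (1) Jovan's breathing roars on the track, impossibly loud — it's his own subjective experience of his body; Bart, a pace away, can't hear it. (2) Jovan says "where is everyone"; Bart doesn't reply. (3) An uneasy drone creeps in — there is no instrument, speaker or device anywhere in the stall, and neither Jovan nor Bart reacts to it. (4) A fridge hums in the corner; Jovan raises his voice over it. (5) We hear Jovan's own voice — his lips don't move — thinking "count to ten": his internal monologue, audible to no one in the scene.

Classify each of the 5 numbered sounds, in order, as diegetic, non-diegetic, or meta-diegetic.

Sound (1): point-of-audition from inside Jovan's body; not a sound in the room, so meta-diegetic.
Sound (2): on-screen dialogue — Jovan speaks and Bart is there to hear, so diegetic.
Sound (3): it has no source in the story world and no character can hear it — it's underscore, so non-diegetic.
(4) ambient/room sound belonging to the story's physical space → diegetic.
Sound (5): it's Jovan's unspoken thought, heard only by the audience via his subjectivity, so meta-diegetic.

meta-diegetic, diegetic, non-diegetic, diegetic, meta-diegetic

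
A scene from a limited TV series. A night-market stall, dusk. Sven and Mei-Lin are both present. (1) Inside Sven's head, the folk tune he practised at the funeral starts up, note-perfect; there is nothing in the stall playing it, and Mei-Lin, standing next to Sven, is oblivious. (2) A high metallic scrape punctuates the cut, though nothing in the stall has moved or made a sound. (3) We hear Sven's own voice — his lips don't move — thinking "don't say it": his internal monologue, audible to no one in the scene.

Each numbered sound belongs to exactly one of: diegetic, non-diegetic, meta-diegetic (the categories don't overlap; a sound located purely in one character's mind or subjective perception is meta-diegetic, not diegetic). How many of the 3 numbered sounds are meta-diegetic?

2

Sound (1): remembered music, private to Sven — Mei-Lin is oblivious because it isn't in the room, so meta-diegetic.
Sound (2): an editorial stinger — it belongs to the cut, not the story world, so non-diegetic.
Sound (3): Sven's thought-voice: a private mental sound no other character can hear, so meta-diegetic.
So 2 of the 3 are meta-diegetic: (1), (3).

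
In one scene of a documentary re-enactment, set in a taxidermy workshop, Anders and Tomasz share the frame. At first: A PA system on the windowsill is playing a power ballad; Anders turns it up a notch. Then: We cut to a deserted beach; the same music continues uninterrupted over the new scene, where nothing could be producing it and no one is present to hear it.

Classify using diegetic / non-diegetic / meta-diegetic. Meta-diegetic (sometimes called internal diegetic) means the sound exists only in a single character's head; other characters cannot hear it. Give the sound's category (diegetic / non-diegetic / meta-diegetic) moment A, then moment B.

Moment A: a PA system is a real in-scene source and Anders reacts to it → diegetic.
Moment B: there is no longer any in-world source and no one can hear it — it has become underscore → non-diegetic.

diegetic, non-diegetic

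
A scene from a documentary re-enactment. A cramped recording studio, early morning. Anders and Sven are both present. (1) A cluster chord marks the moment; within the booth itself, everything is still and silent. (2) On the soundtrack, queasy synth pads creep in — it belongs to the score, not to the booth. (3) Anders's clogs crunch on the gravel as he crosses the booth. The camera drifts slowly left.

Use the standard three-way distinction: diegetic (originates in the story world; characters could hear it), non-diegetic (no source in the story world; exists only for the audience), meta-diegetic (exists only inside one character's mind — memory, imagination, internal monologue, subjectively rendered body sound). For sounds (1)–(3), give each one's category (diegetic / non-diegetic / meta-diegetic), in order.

Sound (1): an editorial stinger — it belongs to the cut, not the story world, so non-diegetic.
(2) is non-diegetic: nothing in the booth produces it and the characters don't hear it — pure soundtrack.
(3) is diegetic: Anders's footsteps are produced in the story world.

non-diegetic, non-diegetic, diegetic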